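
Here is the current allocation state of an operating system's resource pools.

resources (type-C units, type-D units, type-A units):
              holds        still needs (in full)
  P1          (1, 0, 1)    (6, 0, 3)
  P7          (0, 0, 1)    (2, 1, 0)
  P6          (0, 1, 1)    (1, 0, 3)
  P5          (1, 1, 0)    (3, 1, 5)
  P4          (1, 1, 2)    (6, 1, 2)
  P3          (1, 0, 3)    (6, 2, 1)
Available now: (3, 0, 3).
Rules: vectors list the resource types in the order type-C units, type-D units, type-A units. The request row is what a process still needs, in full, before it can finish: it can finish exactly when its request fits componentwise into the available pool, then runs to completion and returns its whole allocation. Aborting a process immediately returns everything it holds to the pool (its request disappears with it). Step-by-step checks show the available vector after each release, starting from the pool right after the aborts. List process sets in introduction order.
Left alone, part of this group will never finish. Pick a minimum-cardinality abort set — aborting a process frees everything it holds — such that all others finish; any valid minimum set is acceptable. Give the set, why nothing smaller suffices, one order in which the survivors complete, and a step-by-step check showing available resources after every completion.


Abort P1 and P3.
Key observation: the returned (2, 0, 4) from P1 and P3 is what brings P4 — unrunnable before, under any order — into play at step 4.
Minimality, checking each single-abort alternative: P1 alone leaves P4 blocked (short on type-C units); P7 alone leaves P1 blocked (short on type-C units); P6 alone leaves P1 blocked (short on type-C units); P5 alone leaves P1 blocked (short on type-C units); P4 alone leaves P1 blocked (short on type-C units); P3 alone leaves P1 blocked (short on type-C units).
The survivors complete as P6, P5, P7, P4. Step-by-step check (starting from the post-abort pool):
  pool = (5, 0, 7)
  P6 needs (1, 0, 3) <= (5, 0, 7) -> finishes; pool += (0, 1, 1) = (5, 1, 8)
  P5 needs (3, 1, 5) <= (5, 1, 8) -> finishes; pool += (1, 1, 0) = (6, 2, 8)
  P7 needs (2, 1, 0) <= (6, 2, 8) -> finishes; pool += (0, 0, 1) = (6, 2, 9)
  P4 needs (6, 1, 2) <= (6, 2, 9) -> finishes; pool += (1, 1, 2) = (7, 3, 11)


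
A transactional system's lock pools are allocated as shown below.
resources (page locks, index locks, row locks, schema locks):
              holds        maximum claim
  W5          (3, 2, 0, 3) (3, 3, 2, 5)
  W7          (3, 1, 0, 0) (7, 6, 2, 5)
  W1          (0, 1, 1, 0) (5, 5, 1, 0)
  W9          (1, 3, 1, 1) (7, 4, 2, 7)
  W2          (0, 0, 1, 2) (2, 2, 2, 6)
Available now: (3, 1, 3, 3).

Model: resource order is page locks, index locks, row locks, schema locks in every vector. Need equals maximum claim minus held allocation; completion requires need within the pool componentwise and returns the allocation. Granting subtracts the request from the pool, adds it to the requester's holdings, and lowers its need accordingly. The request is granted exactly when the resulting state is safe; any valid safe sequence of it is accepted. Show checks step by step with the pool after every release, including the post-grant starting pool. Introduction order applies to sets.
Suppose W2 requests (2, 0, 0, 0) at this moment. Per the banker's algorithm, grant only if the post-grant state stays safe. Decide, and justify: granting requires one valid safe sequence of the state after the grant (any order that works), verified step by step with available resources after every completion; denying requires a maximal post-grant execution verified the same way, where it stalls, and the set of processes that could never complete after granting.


GRANT: granting preserves safety; a valid post-grant sequence is W5, W2, W9, W7, W1.
Key observation: (1, 1, 3, 3) free after granting still covers W5 first, and each release covers the next.
Verifying the post-grant state step by step:
  pool = (1, 1, 3, 3)
  W5: need (0, 1, 2, 2) fits (1, 1, 3, 3); releases (3, 2, 0, 3), pool now (4, 3, 3, 6)
  W2: need (0, 2, 1, 4) fits (4, 3, 3, 6); releases (2, 0, 1, 2), pool now (6, 3, 4, 8)
  W9: need (6, 1, 1, 6) fits (6, 3, 4, 8); releases (1, 3, 1, 1), pool now (7, 6, 5, 9)
  W7: need (4, 5, 2, 5) fits (7, 6, 5, 9); releases (3, 1, 0, 0), pool now (10, 7, 5, 9)
  W1: need (5, 4, 0, 0) fits (10, 7, 5, 9); releases (0, 1, 1, 0), pool now (10, 8, 6, 9)


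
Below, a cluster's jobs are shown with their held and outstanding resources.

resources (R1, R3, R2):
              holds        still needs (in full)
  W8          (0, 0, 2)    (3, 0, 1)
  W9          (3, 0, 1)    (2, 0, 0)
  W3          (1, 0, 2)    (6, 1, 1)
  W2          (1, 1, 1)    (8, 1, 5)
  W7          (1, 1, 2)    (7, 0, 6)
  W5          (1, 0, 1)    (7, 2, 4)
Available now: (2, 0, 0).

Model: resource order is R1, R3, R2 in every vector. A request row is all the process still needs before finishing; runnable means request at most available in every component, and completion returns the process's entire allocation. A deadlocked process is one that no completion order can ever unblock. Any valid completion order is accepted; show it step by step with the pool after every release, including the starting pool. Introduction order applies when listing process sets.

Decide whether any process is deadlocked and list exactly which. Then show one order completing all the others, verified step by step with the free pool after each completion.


Deadlocked set: W3, W2, W7 and W5.
Key observation: the pool after W9, W8 is (5, 0, 3); every surviving request exceeds it in R1, so progress ends there.
The rest can finish in the order W9, W8. Step-by-step check:
  pool = (2, 0, 0)
  W9 needs (2, 0, 0) <= (2, 0, 0) -> finishes; pool += (3, 0, 1) = (5, 0, 1)
  W8 needs (3, 0, 1) <= (5, 0, 1) -> finishes; pool += (0, 0, 2) = (5, 0, 3)
None of the blocked processes ever fits:
  W3 cannot run: need (6, 1, 1) vs free (5, 0, 3) (insufficient R1 and R3)
  W2 cannot run: need (8, 1, 5) vs free (5, 0, 3) (insufficient R1, R3 and R2)
  W7 cannot run: need (7, 0, 6) vs free (5, 0, 3) (insufficient R1 and R2)
  W5 cannot run: need (7, 2, 4) vs free (5, 0, 3) (insufficient R1, R3 and R2)


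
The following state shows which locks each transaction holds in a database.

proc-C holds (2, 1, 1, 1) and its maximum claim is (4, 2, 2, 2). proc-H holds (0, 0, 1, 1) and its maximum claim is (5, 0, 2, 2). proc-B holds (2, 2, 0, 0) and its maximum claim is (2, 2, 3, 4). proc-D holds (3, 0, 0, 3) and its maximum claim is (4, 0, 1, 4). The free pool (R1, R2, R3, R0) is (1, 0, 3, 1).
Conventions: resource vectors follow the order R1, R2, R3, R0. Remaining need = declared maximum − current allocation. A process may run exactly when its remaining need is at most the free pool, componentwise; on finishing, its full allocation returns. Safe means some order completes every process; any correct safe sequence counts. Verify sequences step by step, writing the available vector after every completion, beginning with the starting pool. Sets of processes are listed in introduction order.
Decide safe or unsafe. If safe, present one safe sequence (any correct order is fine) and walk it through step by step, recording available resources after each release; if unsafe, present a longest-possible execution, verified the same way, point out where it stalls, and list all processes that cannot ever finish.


SAFE, for example via the order proc-D, proc-B, proc-C, proc-H.
Key observation: proc-D marks the first exact bind of the order: its need (1, 0, 1, 1) fits the free (1, 0, 3, 1) with zero slack on a requested resource.
Verifying each step:
  pool = (1, 0, 3, 1)
  run proc-D (needs (1, 0, 1, 1), free (1, 0, 3, 1)); after release of (3, 0, 0, 3) the pool is (4, 0, 3, 4)
  run proc-B (needs (0, 0, 3, 4), free (4, 0, 3, 4)); after release of (2, 2, 0, 0) the pool is (6, 2, 3, 4)
  run proc-C (needs (2, 1, 1, 1), free (6, 2, 3, 4)); after release of (2, 1, 1, 1) the pool is (8, 3, 4, 5)
  run proc-H (needs (5, 0, 1, 1), free (8, 3, 4, 5)); after release of (0, 0, 1, 1) the pool is (8, 3, 5, 6)


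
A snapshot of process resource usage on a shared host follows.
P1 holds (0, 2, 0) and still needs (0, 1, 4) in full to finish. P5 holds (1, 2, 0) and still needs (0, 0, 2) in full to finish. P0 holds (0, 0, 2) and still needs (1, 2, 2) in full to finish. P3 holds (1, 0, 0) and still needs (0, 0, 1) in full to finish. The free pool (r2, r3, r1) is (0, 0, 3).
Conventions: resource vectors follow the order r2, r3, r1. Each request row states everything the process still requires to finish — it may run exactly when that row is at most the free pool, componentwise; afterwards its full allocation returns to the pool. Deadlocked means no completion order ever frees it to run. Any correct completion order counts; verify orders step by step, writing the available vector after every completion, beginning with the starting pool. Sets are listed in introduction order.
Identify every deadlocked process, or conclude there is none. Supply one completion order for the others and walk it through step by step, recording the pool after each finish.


Nothing here is deadlocked.
Key observation: P5 can run right away; the returned allocation unlocks the remaining processes in turn.
The rest can finish in the order P5, P0, P1, P3. Walking it through:
  pool = (0, 0, 3)
  P5: need (0, 0, 2) fits (0, 0, 3); releases (1, 2, 0), pool now (1, 2, 3)
  P0: need (1, 2, 2) fits (1, 2, 3); releases (0, 0, 2), pool now (1, 2, 5)
  P1: need (0, 1, 4) fits (1, 2, 5); releases (0, 2, 0), pool now (1, 4, 5)
  P3: need (0, 0, 1) fits (1, 4, 5); releases (1, 0, 0), pool now (2, 4, 5)


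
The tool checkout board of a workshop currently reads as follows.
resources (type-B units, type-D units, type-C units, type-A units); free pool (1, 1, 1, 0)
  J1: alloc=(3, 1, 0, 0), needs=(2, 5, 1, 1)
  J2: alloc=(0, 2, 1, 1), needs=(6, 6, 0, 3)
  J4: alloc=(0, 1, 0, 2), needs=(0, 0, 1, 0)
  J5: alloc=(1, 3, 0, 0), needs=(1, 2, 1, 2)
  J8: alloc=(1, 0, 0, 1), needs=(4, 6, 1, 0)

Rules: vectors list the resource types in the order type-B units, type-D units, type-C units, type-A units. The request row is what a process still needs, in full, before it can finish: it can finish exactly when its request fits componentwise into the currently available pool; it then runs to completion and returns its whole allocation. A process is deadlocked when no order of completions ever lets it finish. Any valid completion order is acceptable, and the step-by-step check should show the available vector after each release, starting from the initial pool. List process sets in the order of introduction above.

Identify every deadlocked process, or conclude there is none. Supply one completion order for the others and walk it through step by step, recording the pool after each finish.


Nothing here is deadlocked.
Key observation: J4 leads a chain of completions in which each release enables another process.
One completion order for the rest: J4, J5, J1, J8, J2. Step-by-step check:
  pool = (1, 1, 1, 0)
  run J4 (needs (0, 0, 1, 0), free (1, 1, 1, 0)); after release of (0, 1, 0, 2) the pool is (1, 2, 1, 2)
  run J5 (needs (1, 2, 1, 2), free (1, 2, 1, 2)); after release of (1, 3, 0, 0) the pool is (2, 5, 1, 2)
  run J1 (needs (2, 5, 1, 1), free (2, 5, 1, 2)); after release of (3, 1, 0, 0) the pool is (5, 6, 1, 2)
  run J8 (needs (4, 6, 1, 0), free (5, 6, 1, 2)); after release of (1, 0, 0, 1) the pool is (6, 6, 1, 3)
  run J2 (needs (6, 6, 0, 3), free (6, 6, 1, 3)); after release of (0, 2, 1, 1) the pool is (6, 8, 2, 4)


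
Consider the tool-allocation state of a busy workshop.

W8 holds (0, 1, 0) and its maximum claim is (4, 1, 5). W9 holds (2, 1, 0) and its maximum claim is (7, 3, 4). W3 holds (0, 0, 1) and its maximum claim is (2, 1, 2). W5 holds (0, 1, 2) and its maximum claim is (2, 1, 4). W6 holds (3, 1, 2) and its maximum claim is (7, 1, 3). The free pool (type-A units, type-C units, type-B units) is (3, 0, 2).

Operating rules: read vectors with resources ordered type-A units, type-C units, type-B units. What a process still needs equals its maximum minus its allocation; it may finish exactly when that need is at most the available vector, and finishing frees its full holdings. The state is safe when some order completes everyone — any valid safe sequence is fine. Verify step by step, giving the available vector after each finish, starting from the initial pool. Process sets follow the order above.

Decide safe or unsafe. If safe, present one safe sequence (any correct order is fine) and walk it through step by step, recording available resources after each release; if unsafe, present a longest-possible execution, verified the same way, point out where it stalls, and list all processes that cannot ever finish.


UNSAFE.
Key observation: once W5, W3 finish, the pool peaks at (3, 1, 5) — and every remaining process still needs more type-A units than that.
A maximal execution: W5, W3 — then nothing else fits. Step-by-step check:
  pool = (3, 0, 2)
  W5: need (2, 0, 2) fits (3, 0, 2); releases (0, 1, 2), pool now (3, 1, 4)
  W3: need (2, 1, 1) fits (3, 1, 4); releases (0, 0, 1), pool now (3, 1, 5)
  W8 cannot run: need (4, 0, 5) vs free (3, 1, 5) (insufficient type-A units)
  W9 cannot run: need (5, 2, 4) vs free (3, 1, 5) (insufficient type-A units and type-C units)
  W6 cannot run: need (4, 0, 1) vs free (3, 1, 5) (insufficient type-A units)
Permanently blocked: W8, W9 and W6.


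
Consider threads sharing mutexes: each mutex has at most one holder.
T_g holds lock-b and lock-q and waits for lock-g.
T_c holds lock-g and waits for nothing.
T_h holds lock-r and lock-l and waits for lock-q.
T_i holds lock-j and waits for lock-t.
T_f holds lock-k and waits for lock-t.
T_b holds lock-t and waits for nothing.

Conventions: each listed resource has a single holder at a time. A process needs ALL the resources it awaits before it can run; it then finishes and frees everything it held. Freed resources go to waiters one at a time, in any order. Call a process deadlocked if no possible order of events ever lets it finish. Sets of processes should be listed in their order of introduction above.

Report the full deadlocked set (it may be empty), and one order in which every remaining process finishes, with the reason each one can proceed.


No process is deadlocked.
Key observation: no waiting chain loops back on itself — every chain ends at a process that waits on nothing, so everyone eventually runs.
One completion order for the rest: T_b, T_i, T_c, T_g, T_h, T_f.
Walking it through:
  T_b: no waits; runs immediately, freeing lock-t
  T_i: everything it awaited (lock-t) is free; runs, freeing lock-j
  T_c: no waits; runs immediately, freeing lock-g
  T_g: everything it awaited (lock-g) is free; runs, freeing lock-b and lock-q
  T_h: everything it awaited (lock-q) is free; runs, freeing lock-r and lock-l
  T_f: everything it awaited (lock-t) is free; runs, freeing lock-k


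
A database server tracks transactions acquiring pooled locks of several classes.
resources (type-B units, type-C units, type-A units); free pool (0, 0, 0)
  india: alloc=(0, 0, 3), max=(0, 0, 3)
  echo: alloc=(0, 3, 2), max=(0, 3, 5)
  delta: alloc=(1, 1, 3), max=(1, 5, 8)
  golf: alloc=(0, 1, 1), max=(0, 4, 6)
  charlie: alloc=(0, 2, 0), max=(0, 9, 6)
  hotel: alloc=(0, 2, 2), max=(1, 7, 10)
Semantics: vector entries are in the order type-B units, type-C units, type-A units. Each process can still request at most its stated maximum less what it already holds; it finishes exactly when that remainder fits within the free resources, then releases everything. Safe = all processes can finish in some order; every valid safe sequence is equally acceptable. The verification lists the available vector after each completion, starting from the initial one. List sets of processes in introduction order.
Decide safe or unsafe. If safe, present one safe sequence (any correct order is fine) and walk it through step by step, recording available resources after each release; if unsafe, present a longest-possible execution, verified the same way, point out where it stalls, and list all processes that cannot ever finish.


SAFE — a valid safe sequence is india, echo, golf, delta, hotel, charlie.
Key observation: echo marks the first exact bind of the order: its need (0, 0, 3) fits the free (0, 0, 3) with zero slack on a requested resource.
Walking it through:
  pool = (0, 0, 0)
  run india (needs (0, 0, 0), free (0, 0, 0)); after release of (0, 0, 3) the pool is (0, 0, 3)
  run echo (needs (0, 0, 3), free (0, 0, 3)); after release of (0, 3, 2) the pool is (0, 3, 5)
  run golf (needs (0, 3, 5), free (0, 3, 5)); after release of (0, 1, 1) the pool is (0, 4, 6)
  run delta (needs (0, 4, 5), free (0, 4, 6)); after release of (1, 1, 3) the pool is (1, 5, 9)
  run hotel (needs (1, 5, 8), free (1, 5, 9)); after release of (0, 2, 2) the pool is (1, 7, 11)
  run charlie (needs (0, 7, 6), free (1, 7, 11)); after release of (0, 2, 0) the pool is (1, 9, 11)


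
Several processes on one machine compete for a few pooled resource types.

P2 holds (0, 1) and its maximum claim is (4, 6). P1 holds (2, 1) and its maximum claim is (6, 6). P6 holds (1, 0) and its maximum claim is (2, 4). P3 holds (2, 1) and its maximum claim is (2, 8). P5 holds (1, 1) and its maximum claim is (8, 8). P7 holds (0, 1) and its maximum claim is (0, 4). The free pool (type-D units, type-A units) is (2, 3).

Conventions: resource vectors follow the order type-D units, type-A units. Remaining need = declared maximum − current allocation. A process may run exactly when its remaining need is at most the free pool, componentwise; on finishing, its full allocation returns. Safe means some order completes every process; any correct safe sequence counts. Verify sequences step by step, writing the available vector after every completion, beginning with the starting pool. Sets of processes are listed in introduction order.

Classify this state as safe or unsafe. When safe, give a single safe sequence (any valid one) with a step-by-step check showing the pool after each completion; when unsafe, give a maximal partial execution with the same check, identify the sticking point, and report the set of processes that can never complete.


UNSAFE.
Key observation: type-A units is the bottleneck — with P7, P6 done the pool holds (3, 4), short of every remaining need.
A maximal execution: P7, P6 — then nothing else fits. Verifying each step:
  pool = (2, 3)
  P7 needs (0, 3) <= (2, 3) -> finishes; pool += (0, 1) = (2, 4)
  P6 needs (1, 4) <= (2, 4) -> finishes; pool += (1, 0) = (3, 4)
  blocked: P2 wants (4, 5), pool (3, 4) — not enough type-D units and type-A units
  blocked: P1 wants (4, 5), pool (3, 4) — not enough type-D units and type-A units
  blocked: P3 wants (0, 7), pool (3, 4) — not enough type-A units
  blocked: P5 wants (7, 7), pool (3, 4) — not enough type-D units and type-A units
Permanently blocked: P2, P1, P3 and P5.


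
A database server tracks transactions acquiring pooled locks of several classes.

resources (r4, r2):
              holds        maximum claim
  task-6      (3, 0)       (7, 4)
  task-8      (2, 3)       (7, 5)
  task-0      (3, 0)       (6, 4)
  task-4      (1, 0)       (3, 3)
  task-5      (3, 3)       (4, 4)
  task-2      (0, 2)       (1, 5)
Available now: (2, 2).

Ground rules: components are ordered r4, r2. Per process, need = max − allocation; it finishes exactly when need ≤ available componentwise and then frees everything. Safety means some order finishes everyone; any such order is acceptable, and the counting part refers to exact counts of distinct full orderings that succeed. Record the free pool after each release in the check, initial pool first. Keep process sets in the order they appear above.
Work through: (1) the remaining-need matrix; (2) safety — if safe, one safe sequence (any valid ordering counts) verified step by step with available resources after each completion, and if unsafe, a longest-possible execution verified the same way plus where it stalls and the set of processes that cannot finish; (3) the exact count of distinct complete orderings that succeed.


(1) Outstanding need per process (order r4, r2):
  task-6: (4, 4)
  task-8: (5, 2)
  task-0: (3, 4)
  task-4: (2, 3)
  task-5: (1, 1)
  task-2: (1, 3)
(2) The state is SAFE; one workable sequence: task-5, task-8, task-4, task-2, task-0, task-6.
Key observation: the order's first zero-slack moment is task-8 ((5, 2) needed, (5, 5) free — a requested resource with nothing to spare).
Walking it through:
  pool = (2, 2)
  run task-5 (needs (1, 1), free (2, 2)); after release of (3, 3) the pool is (5, 5)
  run task-8 (needs (5, 2), free (5, 5)); after release of (2, 3) the pool is (7, 8)
  run task-4 (needs (2, 3), free (7, 8)); after release of (1, 0) the pool is (8, 8)
  run task-2 (needs (1, 3), free (8, 8)); after release of (0, 2) the pool is (8, 10)
  run task-0 (needs (3, 4), free (8, 10)); after release of (3, 0) the pool is (11, 10)
  run task-6 (needs (4, 4), free (11, 10)); after release of (3, 0) the pool is (14, 10)
(3) The exact count: 120 of the possible complete orderings are safe sequences.


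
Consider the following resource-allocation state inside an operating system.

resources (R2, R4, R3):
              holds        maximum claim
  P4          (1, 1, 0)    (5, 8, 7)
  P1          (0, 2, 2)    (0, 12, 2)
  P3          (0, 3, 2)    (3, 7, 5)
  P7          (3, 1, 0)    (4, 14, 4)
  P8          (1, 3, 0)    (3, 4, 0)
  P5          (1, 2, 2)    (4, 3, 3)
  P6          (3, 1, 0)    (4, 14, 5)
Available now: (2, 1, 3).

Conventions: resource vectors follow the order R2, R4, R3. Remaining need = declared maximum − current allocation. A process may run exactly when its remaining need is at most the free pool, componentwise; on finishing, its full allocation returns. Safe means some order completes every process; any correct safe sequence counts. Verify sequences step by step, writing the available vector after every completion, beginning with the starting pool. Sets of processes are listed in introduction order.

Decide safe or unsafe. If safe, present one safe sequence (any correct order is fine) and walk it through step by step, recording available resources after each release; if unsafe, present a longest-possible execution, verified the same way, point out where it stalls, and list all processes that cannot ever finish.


The state is UNSAFE.
Key observation: once P8, P5, P3, P4, P1 finish, the pool peaks at (5, 12, 9) — and every remaining process still needs more R4 than that.
A maximal execution: P8, P5, P3, P4, P1 — then nothing else fits. Walking it through:
  pool = (2, 1, 3)
  P8 needs (2, 1, 0) <= (2, 1, 3) -> finishes; pool += (1, 3, 0) = (3, 4, 3)
  P5 needs (3, 1, 1) <= (3, 4, 3) -> finishes; pool += (1, 2, 2) = (4, 6, 5)
  P3 needs (3, 4, 3) <= (4, 6, 5) -> finishes; pool += (0, 3, 2) = (4, 9, 7)
  P4 needs (4, 7, 7) <= (4, 9, 7) -> finishes; pool += (1, 1, 0) = (5, 10, 7)
  P1 needs (0, 10, 0) <= (5, 10, 7) -> finishes; pool += (0, 2, 2) = (5, 12, 9)
  P7 still needs (1, 13, 4) but only (5, 12, 9) is free — short on R4
  P6 still needs (1, 13, 5) but only (5, 12, 9) is free — short on R4
Never able to finish: P7 and P6.


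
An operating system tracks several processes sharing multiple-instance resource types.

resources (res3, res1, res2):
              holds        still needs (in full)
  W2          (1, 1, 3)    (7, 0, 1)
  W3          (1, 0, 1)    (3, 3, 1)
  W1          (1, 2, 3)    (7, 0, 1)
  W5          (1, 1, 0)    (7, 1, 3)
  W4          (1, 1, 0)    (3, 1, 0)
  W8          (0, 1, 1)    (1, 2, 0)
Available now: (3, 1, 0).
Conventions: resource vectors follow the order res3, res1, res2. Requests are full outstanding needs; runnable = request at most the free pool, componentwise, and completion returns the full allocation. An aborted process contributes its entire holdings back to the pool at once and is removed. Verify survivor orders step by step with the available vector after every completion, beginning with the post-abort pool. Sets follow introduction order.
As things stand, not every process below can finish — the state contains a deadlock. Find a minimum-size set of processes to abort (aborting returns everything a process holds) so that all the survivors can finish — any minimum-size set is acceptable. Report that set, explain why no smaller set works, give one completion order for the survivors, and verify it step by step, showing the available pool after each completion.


Minimum abort set: W1 and W5.
Key observation: the returned (2, 3, 3) from W1 and W5 is what brings W2 — unrunnable before, under any order — into play at step 3.
Minimality, checking each single-abort alternative: W2 alone leaves W1 blocked (short on res3); W3 alone leaves W2 blocked (short on res3); W1 alone leaves W2 blocked (short on res3); W5 alone leaves W2 blocked (short on res3); W4 alone leaves W2 blocked (short on res3); W8 alone leaves W2 blocked (short on res3).
The survivors complete as W3, W4, W2, W8. Walking it through (starting from the post-abort pool):
  pool = (5, 4, 3)
  W3: need (3, 3, 1) fits (5, 4, 3); releases (1, 0, 1), pool now (6, 4, 4)
  W4: need (3, 1, 0) fits (6, 4, 4); releases (1, 1, 0), pool now (7, 5, 4)
  W2: need (7, 0, 1) fits (7, 5, 4); releases (1, 1, 3), pool now (8, 6, 7)
  W8: need (1, 2, 0) fits (8, 6, 7); releases (0, 1, 1), pool now (8, 7, 8)


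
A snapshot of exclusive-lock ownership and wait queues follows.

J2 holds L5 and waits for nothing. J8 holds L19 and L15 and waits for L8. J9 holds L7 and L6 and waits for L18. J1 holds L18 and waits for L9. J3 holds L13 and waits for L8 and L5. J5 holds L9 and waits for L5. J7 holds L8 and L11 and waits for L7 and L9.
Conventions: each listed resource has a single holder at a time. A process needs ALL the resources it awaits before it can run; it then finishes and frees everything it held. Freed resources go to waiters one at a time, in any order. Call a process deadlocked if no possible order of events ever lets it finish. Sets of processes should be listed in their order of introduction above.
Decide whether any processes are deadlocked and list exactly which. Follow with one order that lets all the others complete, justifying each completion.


The deadlocked set is empty.
Key observation: although several processes wait, no cycle exists — each chain bottoms out at a free runner.
The rest can finish in the order J2, J5, J1, J9, J7, J8, J3.
Verifying each step:
  J2: no waits; runs immediately, freeing L5
  J5 waits on L5 — all released -> runs and releases L9
  J1 waits on L9 — all released -> runs and releases L18
  J9 waits on L18 — all released -> runs and releases L7 and L6
  J7 waits on L7 and L9 — all released -> runs and releases L8 and L11
  J8 waits on L8 — all released -> runs and releases L19 and L15
  J3 waits on L8 and L5 — all released -> runs and releases L13


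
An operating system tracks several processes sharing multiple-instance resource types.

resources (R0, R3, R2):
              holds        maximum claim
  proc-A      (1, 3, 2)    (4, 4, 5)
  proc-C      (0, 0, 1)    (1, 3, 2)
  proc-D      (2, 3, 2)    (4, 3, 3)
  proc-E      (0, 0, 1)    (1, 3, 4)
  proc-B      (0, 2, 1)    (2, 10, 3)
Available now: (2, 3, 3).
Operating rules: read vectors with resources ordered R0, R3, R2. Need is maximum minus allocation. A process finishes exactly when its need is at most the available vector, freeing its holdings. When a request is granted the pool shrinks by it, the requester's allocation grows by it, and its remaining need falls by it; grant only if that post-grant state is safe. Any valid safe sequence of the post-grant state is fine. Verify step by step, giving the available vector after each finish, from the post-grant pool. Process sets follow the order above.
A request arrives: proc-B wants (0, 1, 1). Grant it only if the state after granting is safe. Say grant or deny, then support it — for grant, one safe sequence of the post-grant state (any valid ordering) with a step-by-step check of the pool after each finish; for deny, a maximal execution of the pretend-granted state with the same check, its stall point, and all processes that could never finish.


GRANT: granting preserves safety; a valid post-grant sequence is proc-D, proc-A, proc-B, proc-C, proc-E.
Key observation: even at the reduced pool (2, 2, 2), proc-D fits immediately, so safety survives the grant.
Step-by-step check of the post-grant state:
  pool = (2, 2, 2)
  run proc-D (needs (2, 0, 1), free (2, 2, 2)); after release of (2, 3, 2) the pool is (4, 5, 4)
  run proc-A (needs (3, 1, 3), free (4, 5, 4)); after release of (1, 3, 2) the pool is (5, 8, 6)
  run proc-B (needs (2, 7, 1), free (5, 8, 6)); after release of (0, 3, 2) the pool is (5, 11, 8)
  run proc-C (needs (1, 3, 1), free (5, 11, 8)); after release of (0, 0, 1) the pool is (5, 11, 9)
  run proc-E (needs (1, 3, 3), free (5, 11, 9)); after release of (0, 0, 1) the pool is (5, 11, 10)


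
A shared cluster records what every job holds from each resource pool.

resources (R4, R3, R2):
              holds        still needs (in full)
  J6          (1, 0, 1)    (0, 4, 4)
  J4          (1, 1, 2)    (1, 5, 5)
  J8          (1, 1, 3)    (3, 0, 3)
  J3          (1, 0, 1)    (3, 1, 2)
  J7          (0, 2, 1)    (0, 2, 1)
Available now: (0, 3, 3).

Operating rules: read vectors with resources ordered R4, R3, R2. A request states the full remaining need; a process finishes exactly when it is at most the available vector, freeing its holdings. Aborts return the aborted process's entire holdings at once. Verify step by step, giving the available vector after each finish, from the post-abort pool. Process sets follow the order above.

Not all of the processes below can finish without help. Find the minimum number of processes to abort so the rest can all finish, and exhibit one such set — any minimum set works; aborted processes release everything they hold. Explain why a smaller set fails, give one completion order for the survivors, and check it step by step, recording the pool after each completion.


Abort J8.
Key observation: J3 could never have finished before the abort; with (1, 1, 3) returned by J8, it fits at step 4.
Minimality: the empty abort set fails — the state is deadlocked as it stands.
One survivor order: J7, J6, J4, J3. Step-by-step check (post-abort pool first):
  pool = (1, 4, 6)
  J7: need (0, 2, 1) fits (1, 4, 6); releases (0, 2, 1), pool now (1, 6, 7)
  J6: need (0, 4, 4) fits (1, 6, 7); releases (1, 0, 1), pool now (2, 6, 8)
  J4: need (1, 5, 5) fits (2, 6, 8); releases (1, 1, 2), pool now (3, 7, 10)
  J3: need (3, 1, 2) fits (3, 7, 10); releases (1, 0, 1), pool now (4, 7, 11)


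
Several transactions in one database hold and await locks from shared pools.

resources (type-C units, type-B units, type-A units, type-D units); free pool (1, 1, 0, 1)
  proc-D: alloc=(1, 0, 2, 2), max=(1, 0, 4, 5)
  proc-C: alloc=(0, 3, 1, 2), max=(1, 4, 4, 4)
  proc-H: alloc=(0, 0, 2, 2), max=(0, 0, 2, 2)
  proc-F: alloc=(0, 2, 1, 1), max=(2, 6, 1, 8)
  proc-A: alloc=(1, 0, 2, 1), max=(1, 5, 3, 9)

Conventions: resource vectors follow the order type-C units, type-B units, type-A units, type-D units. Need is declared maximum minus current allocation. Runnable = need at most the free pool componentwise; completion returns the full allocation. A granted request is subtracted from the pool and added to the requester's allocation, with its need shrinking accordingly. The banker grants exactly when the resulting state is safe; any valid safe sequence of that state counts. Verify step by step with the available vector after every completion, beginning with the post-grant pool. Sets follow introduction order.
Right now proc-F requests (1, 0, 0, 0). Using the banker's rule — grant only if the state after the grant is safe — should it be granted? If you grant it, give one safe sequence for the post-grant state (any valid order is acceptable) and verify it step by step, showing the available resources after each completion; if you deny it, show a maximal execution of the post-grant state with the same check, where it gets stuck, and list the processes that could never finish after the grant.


GRANT — the state after the grant stays safe, e.g. via proc-H, proc-D, proc-C, proc-F, proc-A.
Key observation: the grant leaves (0, 1, 0, 1) free — enough for proc-H, whose release restarts the cascade.
Step-by-step check of the post-grant state:
  pool = (0, 1, 0, 1)
  proc-H: need (0, 0, 0, 0) fits (0, 1, 0, 1); releases (0, 0, 2, 2), pool now (0, 1, 2, 3)
  proc-D: need (0, 0, 2, 3) fits (0, 1, 2, 3); releases (1, 0, 2, 2), pool now (1, 1, 4, 5)
  proc-C: need (1, 1, 3, 2) fits (1, 1, 4, 5); releases (0, 3, 1, 2), pool now (1, 4, 5, 7)
  proc-F: need (1, 4, 0, 7) fits (1, 4, 5, 7); releases (1, 2, 1, 1), pool now (2, 6, 6, 8)
  proc-A: need (0, 5, 1, 8) fits (2, 6, 6, 8); releases (1, 0, 2, 1), pool now (3, 6, 8, 9)


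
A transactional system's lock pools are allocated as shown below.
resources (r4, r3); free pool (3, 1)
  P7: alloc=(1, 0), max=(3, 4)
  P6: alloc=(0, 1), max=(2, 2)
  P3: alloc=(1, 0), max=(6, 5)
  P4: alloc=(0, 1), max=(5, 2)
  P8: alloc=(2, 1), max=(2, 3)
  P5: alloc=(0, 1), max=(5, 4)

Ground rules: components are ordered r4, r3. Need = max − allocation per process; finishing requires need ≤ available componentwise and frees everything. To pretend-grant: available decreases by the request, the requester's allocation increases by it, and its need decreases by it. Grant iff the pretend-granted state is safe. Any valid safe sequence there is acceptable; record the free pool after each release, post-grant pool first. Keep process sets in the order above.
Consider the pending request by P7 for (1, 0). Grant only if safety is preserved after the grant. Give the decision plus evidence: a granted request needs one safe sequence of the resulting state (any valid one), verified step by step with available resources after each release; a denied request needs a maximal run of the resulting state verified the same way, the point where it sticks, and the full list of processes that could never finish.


DENY — the pretend-granted state is unsafe.
Key observation: after P6, P8 the pool peaks at (4, 3), and each blocked process is short somewhere: P7 on r3; P3 on r4, r3; P4 on r4; P5 on r4.
On the post-grant state, P6, P8 is a maximal run — nothing extends it. Verifying each step:
  pool = (2, 1)
  P6: need (2, 1) fits (2, 1); releases (0, 1), pool now (2, 2)
  P8: need (0, 2) fits (2, 2); releases (2, 1), pool now (4, 3)
  P7 cannot run: need (1, 4) vs free (4, 3) (insufficient r3)
  P3 cannot run: need (5, 5) vs free (4, 3) (insufficient r4 and r3)
  P4 cannot run: need (5, 1) vs free (4, 3) (insufficient r4)
  P5 cannot run: need (5, 3) vs free (4, 3) (insufficient r4)
Had the request been granted, P7, P3, P4 and P5 could never finish.


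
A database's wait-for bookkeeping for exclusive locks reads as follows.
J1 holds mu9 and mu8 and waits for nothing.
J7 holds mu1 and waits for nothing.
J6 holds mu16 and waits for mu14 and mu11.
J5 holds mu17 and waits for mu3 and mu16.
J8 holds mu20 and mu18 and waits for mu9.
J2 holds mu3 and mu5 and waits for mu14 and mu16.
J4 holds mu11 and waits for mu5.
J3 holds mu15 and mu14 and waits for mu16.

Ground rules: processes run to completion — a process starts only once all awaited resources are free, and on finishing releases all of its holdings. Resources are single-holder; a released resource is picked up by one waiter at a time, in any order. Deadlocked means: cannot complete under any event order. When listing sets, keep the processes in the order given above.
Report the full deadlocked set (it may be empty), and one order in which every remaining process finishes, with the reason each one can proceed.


The deadlocked set is J6, J5, J2, J4 and J3.
Key observation: the knot is the closed ring of waits J6 -> J4 -> J2 -> J6; J3 is caught in further circular waits and J5 waits into the deadlock from upstream.
One completion order for the rest: J7, J1, J8.
Step-by-step check:
  run J7 (it waits on nothing); releases mu1
  run J1 (it waits on nothing); releases mu9 and mu8
  J8 waits on mu9 — all released -> runs and releases mu20 and mu18


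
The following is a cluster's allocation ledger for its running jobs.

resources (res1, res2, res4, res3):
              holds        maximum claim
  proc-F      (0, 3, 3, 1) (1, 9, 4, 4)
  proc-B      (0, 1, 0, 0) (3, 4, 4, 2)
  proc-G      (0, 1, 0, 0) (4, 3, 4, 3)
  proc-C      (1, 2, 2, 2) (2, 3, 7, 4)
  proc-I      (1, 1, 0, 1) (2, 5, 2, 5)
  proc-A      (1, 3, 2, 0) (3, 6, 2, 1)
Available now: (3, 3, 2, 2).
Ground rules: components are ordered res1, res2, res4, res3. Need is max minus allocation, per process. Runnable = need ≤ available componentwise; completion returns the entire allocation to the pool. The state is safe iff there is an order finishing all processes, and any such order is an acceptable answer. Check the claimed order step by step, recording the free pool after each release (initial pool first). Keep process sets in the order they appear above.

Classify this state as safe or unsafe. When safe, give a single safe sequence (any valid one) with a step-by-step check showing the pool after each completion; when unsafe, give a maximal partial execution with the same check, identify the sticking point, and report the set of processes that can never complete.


UNSAFE.
Key observation: after proc-A, proc-B the pool peaks at (4, 7, 4, 2), and each blocked process is short somewhere: proc-F on res3; proc-G on res3; proc-C on res4; proc-I on res3.
Going as far as possible: proc-A, proc-B; after that, nothing fits. Verifying each step:
  pool = (3, 3, 2, 2)
  proc-A: need (2, 3, 0, 1) fits (3, 3, 2, 2); releases (1, 3, 2, 0), pool now (4, 6, 4, 2)
  proc-B: need (3, 3, 4, 2) fits (4, 6, 4, 2); releases (0, 1, 0, 0), pool now (4, 7, 4, 2)
  proc-F cannot run: need (1, 6, 1, 3) vs free (4, 7, 4, 2) (insufficient res3)
  proc-G cannot run: need (4, 2, 4, 3) vs free (4, 7, 4, 2) (insufficient res3)
  proc-C cannot run: need (1, 1, 5, 2) vs free (4, 7, 4, 2) (insufficient res4)
  proc-I cannot run: need (1, 4, 2, 4) vs free (4, 7, 4, 2) (insufficient res3)
Processes that can never finish: proc-F, proc-G, proc-C and proc-I.


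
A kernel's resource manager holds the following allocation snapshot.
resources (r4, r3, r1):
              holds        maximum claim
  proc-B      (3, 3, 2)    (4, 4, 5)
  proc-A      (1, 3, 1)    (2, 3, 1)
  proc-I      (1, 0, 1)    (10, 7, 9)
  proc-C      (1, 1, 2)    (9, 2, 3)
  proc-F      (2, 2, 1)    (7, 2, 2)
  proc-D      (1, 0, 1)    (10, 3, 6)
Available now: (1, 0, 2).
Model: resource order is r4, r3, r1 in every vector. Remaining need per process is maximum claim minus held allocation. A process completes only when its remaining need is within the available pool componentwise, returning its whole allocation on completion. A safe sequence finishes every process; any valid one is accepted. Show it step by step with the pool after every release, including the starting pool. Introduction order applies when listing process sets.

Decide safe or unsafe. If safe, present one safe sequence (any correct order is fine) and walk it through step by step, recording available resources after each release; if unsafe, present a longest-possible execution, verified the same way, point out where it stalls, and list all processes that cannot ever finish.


The state is UNSAFE.
Key observation: once proc-A, proc-B, proc-F finish, the pool peaks at (7, 8, 6) — and every remaining process still needs more r4 than that.
A maximal execution: proc-A, proc-B, proc-F — then nothing else fits. Step-by-step check:
  pool = (1, 0, 2)
  proc-A needs (1, 0, 0) <= (1, 0, 2) -> finishes; pool += (1, 3, 1) = (2, 3, 3)
  proc-B needs (1, 1, 3) <= (2, 3, 3) -> finishes; pool += (3, 3, 2) = (5, 6, 5)
  proc-F needs (5, 0, 1) <= (5, 6, 5) -> finishes; pool += (2, 2, 1) = (7, 8, 6)
  proc-I cannot run: need (9, 7, 8) vs free (7, 8, 6) (insufficient r4 and r1)
  proc-C cannot run: need (8, 1, 1) vs free (7, 8, 6) (insufficient r4)
  proc-D cannot run: need (9, 3, 5) vs free (7, 8, 6) (insufficient r4)
Never able to finish: proc-I, proc-C and proc-D.
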